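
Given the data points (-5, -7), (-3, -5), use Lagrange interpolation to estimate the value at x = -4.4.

Lagrange interpolation formula:
P(x) = Σ yᵢ × Lᵢ(x)
where Lᵢ(x) = Π_{j≠i} (x - xⱼ)/(xᵢ - xⱼ)

L_0(-4.4) = (-4.4 - (-3))/(-5 - (-3)) = 0.700000
L_1(-4.4) = (-4.4 - (-5))/(-3 - (-5)) = 0.300000

P(-4.4) = (-7)×L_0(-4.4) + (-5)×L_1(-4.4)
P(-4.4) = -6.400000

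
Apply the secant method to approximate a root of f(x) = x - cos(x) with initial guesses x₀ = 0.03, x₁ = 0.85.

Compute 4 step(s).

f(x) = x - cos(x)
x₀ = 0.03, x₁ = 0.85

Secant formula: x_{n+1} = x_n - f(x_n)(x_n - x_{n-1})/(f(x_n) - f(x_{n-1}))

Iteration 1:
  f(0.030000) = -0.969550
  f(0.850000) = 0.190017
  x_2 = 0.850000 - 0.190017×(0.850000 - 0.030000)/(0.190017 - (-0.969550))
       = 0.715628
Iteration 2:
  f(0.850000) = 0.190017
  f(0.715628) = -0.039054
  x_3 = 0.715628 - (-0.039054)×(0.715628 - 0.850000)/(-0.039054 - 0.190017)
       = 0.738537
Iteration 3:
  f(0.715628) = -0.039054
  f(0.738537) = -0.000918
  x_4 = 0.738537 - (-0.000918)×(0.738537 - 0.715628)/(-0.000918 - (-0.039054))
       = 0.739088
Iteration 4:
  f(0.738537) = -0.000918
  f(0.739088) = 0.000005
  x_5 = 0.739088 - 0.000005×(0.739088 - 0.738537)/(0.000005 - (-0.000918))
       = 0.739085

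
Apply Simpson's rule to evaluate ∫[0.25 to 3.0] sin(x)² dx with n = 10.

f(x) = sin(x)²
a = 0.25, b = 3.0, n = 10
h = (b - a)/n = 0.275000

Simpson's rule: (h/3)[f(x₀) + 4f(x₁) + 2f(x₂) + ... + f(xₙ)]

x_0 = 0.2500, f(x_0) = 0.061209, coefficient = 1
x_1 = 0.5250, f(x_1) = 0.251214, coefficient = 4
x_2 = 0.8000, f(x_2) = 0.514600, coefficient = 2
x_3 = 1.0750, f(x_3) = 0.773679, coefficient = 4
x_4 = 1.3500, f(x_4) = 0.952036, coefficient = 2
x_5 = 1.6250, f(x_5) = 0.997065, coefficient = 4
x_6 = 1.9000, f(x_6) = 0.895484, coefficient = 2
x_7 = 2.1750, f(x_7) = 0.677255, coefficient = 4
x_8 = 2.4500, f(x_8) = 0.406744, coefficient = 2
x_9 = 2.7250, f(x_9) = 0.163739, coefficient = 4
x_10 = 3.0000, f(x_10) = 0.019915, coefficient = 1

I ≈ (0.275000/3) × 17.070658 = 1.564810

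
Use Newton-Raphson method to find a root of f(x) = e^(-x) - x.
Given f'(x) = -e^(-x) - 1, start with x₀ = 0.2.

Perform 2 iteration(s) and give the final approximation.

f(x) = e^(-x) - x
f'(x) = -e^(-x) - 1
x₀ = 0.2

Newton-Raphson formula: x_{n+1} = x_n - f(x_n)/f'(x_n)

Iteration 1:
  f(0.200000) = 0.618731
  f'(0.200000) = -1.818731
  x_1 = 0.200000 - 0.618731/(-1.818731) = 0.540199
Iteration 2:
  f(0.540199) = 0.042433
  f'(0.540199) = -1.582632
  x_2 = 0.540199 - 0.042433/(-1.582632) = 0.567011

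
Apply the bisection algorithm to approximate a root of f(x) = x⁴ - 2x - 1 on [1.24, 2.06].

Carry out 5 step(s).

f(x) = x⁴ - 2x - 1
Initial interval: [1.24, 2.06]

Iteration 1:
  c_1 = (1.240000 + 2.060000)/2 = 1.650000
  f(c_1) = f(1.650000) = 3.112006
  f(a) × f(c) < 0, new interval: [1.240000, 1.650000]
Iteration 2:
  c_2 = (1.240000 + 1.650000)/2 = 1.445000
  f(c_2) = f(1.445000) = 0.469848
  f(a) × f(c) < 0, new interval: [1.240000, 1.445000]
Iteration 3:
  c_3 = (1.240000 + 1.445000)/2 = 1.342500
  f(c_3) = f(1.342500) = -0.436692
  f(a) × f(c) ≥ 0, new interval: [1.342500, 1.445000]
Iteration 4:
  c_4 = (1.342500 + 1.445000)/2 = 1.393750
  f(c_4) = f(1.393750) = -0.014042
  f(a) × f(c) ≥ 0, new interval: [1.393750, 1.445000]
Iteration 5:
  c_5 = (1.393750 + 1.445000)/2 = 1.419375
  f(c_5) = f(1.419375) = 0.219965
  f(a) × f(c) < 0, new interval: [1.393750, 1.419375]

After 5 iteration(s), the approximation is c_5 = 1.419375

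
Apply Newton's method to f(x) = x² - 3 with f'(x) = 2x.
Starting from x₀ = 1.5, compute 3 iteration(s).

f(x) = x² - 3
f'(x) = 2x
x₀ = 1.5

Newton-Raphson formula: x_{n+1} = x_n - f(x_n)/f'(x_n)

Iteration 1:
  f(1.500000) = -0.750000
  f'(1.500000) = 3.000000
  x_1 = 1.500000 - (-0.750000)/3.000000 = 1.750000
Iteration 2:
  f(1.750000) = 0.062500
  f'(1.750000) = 3.500000
  x_2 = 1.750000 - 0.062500/3.500000 = 1.732143
Iteration 3:
  f(1.732143) = 0.000319
  f'(1.732143) = 3.464286
  x_3 = 1.732143 - 0.000319/3.464286 = 1.732051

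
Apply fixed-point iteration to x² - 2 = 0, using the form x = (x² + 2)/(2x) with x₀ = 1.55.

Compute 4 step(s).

Equation: x² - 2 = 0
Fixed-point form: x = (x² + 2)/(2x)
x₀ = 1.55

x_1 = g(1.550000) = 1.420161
x_2 = g(1.420161) = 1.414226
x_3 = g(1.414226) = 1.414214
x_4 = g(1.414214) = 1.414214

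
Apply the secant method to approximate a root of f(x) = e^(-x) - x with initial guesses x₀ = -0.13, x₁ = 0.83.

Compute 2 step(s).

f(x) = e^(-x) - x
x₀ = -0.13, x₁ = 0.83

Secant formula: x_{n+1} = x_n - f(x_n)(x_n - x_{n-1})/(f(x_n) - f(x_{n-1}))

Iteration 1:
  f(-0.130000) = 1.268828
  f(0.830000) = -0.393951
  x_2 = 0.830000 - (-0.393951)×(0.830000 - (-0.130000))/(-0.393951 - 1.268828)
       = 0.602554
Iteration 2:
  f(0.830000) = -0.393951
  f(0.602554) = -0.055142
  x_3 = 0.602554 - (-0.055142)×(0.602554 - 0.830000)/(-0.055142 - (-0.393951))
       = 0.565536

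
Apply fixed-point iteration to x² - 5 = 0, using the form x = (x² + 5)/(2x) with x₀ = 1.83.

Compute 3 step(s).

Equation: x² - 5 = 0
Fixed-point form: x = (x² + 5)/(2x)
x₀ = 1.83

x_1 = g(1.830000) = 2.281120
x_2 = g(2.281120) = 2.236513
x_3 = g(2.236513) = 2.236068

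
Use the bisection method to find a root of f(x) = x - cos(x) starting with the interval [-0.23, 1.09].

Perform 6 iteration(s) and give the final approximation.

f(x) = x - cos(x)
Initial interval: [-0.23, 1.09]

Iteration 1:
  c_1 = (-0.230000 + 1.090000)/2 = 0.430000
  f(c_1) = f(0.430000) = -0.478966
  f(a) × f(c) ≥ 0, new interval: [0.430000, 1.090000]
Iteration 2:
  c_2 = (0.430000 + 1.090000)/2 = 0.760000
  f(c_2) = f(0.760000) = 0.035164
  f(a) × f(c) < 0, new interval: [0.430000, 0.760000]
Iteration 3:
  c_3 = (0.430000 + 0.760000)/2 = 0.595000
  f(c_3) = f(0.595000) = -0.233148
  f(a) × f(c) ≥ 0, new interval: [0.595000, 0.760000]
Iteration 4:
  c_4 = (0.595000 + 0.760000)/2 = 0.677500
  f(c_4) = f(0.677500) = -0.101642
  f(a) × f(c) ≥ 0, new interval: [0.677500, 0.760000]
Iteration 5:
  c_5 = (0.677500 + 0.760000)/2 = 0.718750
  f(c_5) = f(0.718750) = -0.033879
  f(a) × f(c) ≥ 0, new interval: [0.718750, 0.760000]
Iteration 6:
  c_6 = (0.718750 + 0.760000)/2 = 0.739375
  f(c_6) = f(0.739375) = 0.000485
  f(a) × f(c) < 0, new interval: [0.718750, 0.739375]

After 6 iteration(s), the approximation is c_6 = 0.739375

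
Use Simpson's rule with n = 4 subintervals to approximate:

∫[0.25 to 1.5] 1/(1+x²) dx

f(x) = 1/(1+x²)
a = 0.25, b = 1.5, n = 4
h = (b - a)/n = 0.312500

Simpson's rule: (h/3)[f(x₀) + 4f(x₁) + 2f(x₂) + ... + f(xₙ)]

x_0 = 0.2500, f(x_0) = 0.941176, coefficient = 1
x_1 = 0.5625, f(x_1) = 0.759644, coefficient = 4
x_2 = 0.8750, f(x_2) = 0.566372, coefficient = 2
x_3 = 1.1875, f(x_3) = 0.414911, coefficient = 4
x_4 = 1.5000, f(x_4) = 0.307692, coefficient = 1

I ≈ (0.312500/3) × 7.079831 = 0.737482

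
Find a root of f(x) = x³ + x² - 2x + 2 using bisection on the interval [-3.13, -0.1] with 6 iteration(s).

f(x) = x³ + x² - 2x + 2
Initial interval: [-3.13, -0.1]

Iteration 1:
  c_1 = (-3.130000 + (-0.100000))/2 = -1.615000
  f(c_1) = f(-1.615000) = 3.625942
  f(a) × f(c) < 0, new interval: [-3.130000, -1.615000]
Iteration 2:
  c_2 = (-3.130000 + (-1.615000))/2 = -2.372500
  f(c_2) = f(-2.372500) = -0.980468
  f(a) × f(c) ≥ 0, new interval: [-2.372500, -1.615000]
Iteration 3:
  c_3 = (-2.372500 + (-1.615000))/2 = -1.993750
  f(c_3) = f(-1.993750) = 2.037305
  f(a) × f(c) < 0, new interval: [-2.372500, -1.993750]
Iteration 4:
  c_4 = (-2.372500 + (-1.993750))/2 = -2.183125
  f(c_4) = f(-2.183125) = 0.727435
  f(a) × f(c) < 0, new interval: [-2.372500, -2.183125]
Iteration 5:
  c_5 = (-2.372500 + (-2.183125))/2 = -2.277813
  f(c_5) = f(-2.277813) = -0.074215
  f(a) × f(c) ≥ 0, new interval: [-2.277813, -2.183125]
Iteration 6:
  c_6 = (-2.277813 + (-2.183125))/2 = -2.230469
  f(c_6) = f(-2.230469) = 0.339367
  f(a) × f(c) < 0, new interval: [-2.277813, -2.230469]

After 6 iteration(s), the approximation is c_6 = -2.230469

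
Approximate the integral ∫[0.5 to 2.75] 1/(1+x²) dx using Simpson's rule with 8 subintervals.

f(x) = 1/(1+x²)
a = 0.5, b = 2.75, n = 8
h = (b - a)/n = 0.281250

Simpson's rule: (h/3)[f(x₀) + 4f(x₁) + 2f(x₂) + ... + f(xₙ)]

x_0 = 0.5000, f(x_0) = 0.800000, coefficient = 1
x_1 = 0.7812, f(x_1) = 0.620982, coefficient = 4
x_2 = 1.0625, f(x_2) = 0.469725, coefficient = 2
x_3 = 1.3438, f(x_3) = 0.356422, coefficient = 4
x_4 = 1.6250, f(x_4) = 0.274678, coefficient = 2
x_5 = 1.9062, f(x_5) = 0.215806, coefficient = 4
x_6 = 2.1875, f(x_6) = 0.172856, coefficient = 2
x_7 = 2.4688, f(x_7) = 0.140950, coefficient = 4
x_8 = 2.7500, f(x_8) = 0.116788, coefficient = 1

I ≈ (0.281250/3) × 8.087947 = 0.758245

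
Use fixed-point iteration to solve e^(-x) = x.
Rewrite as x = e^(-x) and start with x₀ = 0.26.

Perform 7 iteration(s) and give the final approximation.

Equation: e^(-x) = x
Fixed-point form: x = e^(-x)
x₀ = 0.26

x_1 = g(0.260000) = 0.771052
x_2 = g(0.771052) = 0.462526
x_3 = g(0.462526) = 0.629691
x_4 = g(0.629691) = 0.532757
x_5 = g(0.532757) = 0.586985
x_6 = g(0.586985) = 0.556001
x_7 = g(0.556001) = 0.573498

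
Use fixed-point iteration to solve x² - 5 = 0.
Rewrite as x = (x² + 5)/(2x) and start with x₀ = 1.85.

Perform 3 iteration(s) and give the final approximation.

Equation: x² - 5 = 0
Fixed-point form: x = (x² + 5)/(2x)
x₀ = 1.85

x_1 = g(1.850000) = 2.276351
x_2 = g(2.276351) = 2.236424
x_3 = g(2.236424) = 2.236068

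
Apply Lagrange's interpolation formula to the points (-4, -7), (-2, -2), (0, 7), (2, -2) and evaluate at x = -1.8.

Lagrange interpolation formula:
P(x) = Σ yᵢ × Lᵢ(x)
where Lᵢ(x) = Π_{j≠i} (x - xⱼ)/(xᵢ - xⱼ)

L_0(-1.8) = (-1.8 - (-2))/(-4 - (-2)) × (-1.8 - 0)/(-4 - 0) × (-1.8 - 2)/(-4 - 2) = -0.028500
L_1(-1.8) = (-1.8 - (-4))/(-2 - (-4)) × (-1.8 - 0)/(-2 - 0) × (-1.8 - 2)/(-2 - 2) = 0.940500
L_2(-1.8) = (-1.8 - (-4))/(0 - (-4)) × (-1.8 - (-2))/(0 - (-2)) × (-1.8 - 2)/(0 - 2) = 0.104500
L_3(-1.8) = (-1.8 - (-4))/(2 - (-4)) × (-1.8 - (-2))/(2 - (-2)) × (-1.8 - 0)/(2 - 0) = -0.016500

P(-1.8) = (-7)×L_0(-1.8) + (-2)×L_1(-1.8) + 7×L_2(-1.8) + (-2)×L_3(-1.8)
P(-1.8) = -0.917000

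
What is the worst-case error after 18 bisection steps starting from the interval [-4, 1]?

Bisection error bound: |error| ≤ (b-a)/2^n
|error| ≤ (1 - (-4))/2^18 = 5/2^18
|error| ≤ 0.0000190735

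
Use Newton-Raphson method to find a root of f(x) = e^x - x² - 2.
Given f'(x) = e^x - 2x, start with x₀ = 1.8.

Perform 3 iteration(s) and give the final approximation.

f(x) = e^x - x² - 2
f'(x) = e^x - 2x
x₀ = 1.8

Newton-Raphson formula: x_{n+1} = x_n - f(x_n)/f'(x_n)

Iteration 1:
  f(1.800000) = 0.809647
  f'(1.800000) = 2.449647
  x_1 = 1.800000 - 0.809647/2.449647 = 1.469484
Iteration 2:
  f(1.469484) = 0.187608
  f'(1.469484) = 1.408024
  x_2 = 1.469484 - 0.187608/1.408024 = 1.336242
Iteration 3:
  f(1.336242) = 0.019175
  f'(1.336242) = 1.132234
  x_3 = 1.336242 - 0.019175/1.132234 = 1.319306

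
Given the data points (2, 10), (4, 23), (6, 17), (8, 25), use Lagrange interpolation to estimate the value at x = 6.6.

Lagrange interpolation formula:
P(x) = Σ yᵢ × Lᵢ(x)
where Lᵢ(x) = Π_{j≠i} (x - xⱼ)/(xᵢ - xⱼ)

L_0(6.6) = (6.6 - 4)/(2 - 4) × (6.6 - 6)/(2 - 6) × (6.6 - 8)/(2 - 8) = 0.045500
L_1(6.6) = (6.6 - 2)/(4 - 2) × (6.6 - 6)/(4 - 6) × (6.6 - 8)/(4 - 8) = -0.241500
L_2(6.6) = (6.6 - 2)/(6 - 2) × (6.6 - 4)/(6 - 4) × (6.6 - 8)/(6 - 8) = 1.046500
L_3(6.6) = (6.6 - 2)/(8 - 2) × (6.6 - 4)/(8 - 4) × (6.6 - 6)/(8 - 6) = 0.149500

P(6.6) = 10×L_0(6.6) + 23×L_1(6.6) + 17×L_2(6.6) + 25×L_3(6.6)
P(6.6) = 16.428500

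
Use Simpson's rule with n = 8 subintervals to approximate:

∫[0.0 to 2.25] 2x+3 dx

f(x) = 2x+3
a = 0.0, b = 2.25, n = 8
h = (b - a)/n = 0.281250

Simpson's rule: (h/3)[f(x₀) + 4f(x₁) + 2f(x₂) + ... + f(xₙ)]

x_0 = 0.0000, f(x_0) = 3.000000, coefficient = 1
x_1 = 0.2812, f(x_1) = 3.562500, coefficient = 4
x_2 = 0.5625, f(x_2) = 4.125000, coefficient = 2
x_3 = 0.8438, f(x_3) = 4.687500, coefficient = 4
x_4 = 1.1250, f(x_4) = 5.250000, coefficient = 2
x_5 = 1.4062, f(x_5) = 5.812500, coefficient = 4
x_6 = 1.6875, f(x_6) = 6.375000, coefficient = 2
x_7 = 1.9688, f(x_7) = 6.937500, coefficient = 4
x_8 = 2.2500, f(x_8) = 7.500000, coefficient = 1

I ≈ (0.281250/3) × 126.000000 = 11.812500
Exact value: 11.812500
Error: 0.000000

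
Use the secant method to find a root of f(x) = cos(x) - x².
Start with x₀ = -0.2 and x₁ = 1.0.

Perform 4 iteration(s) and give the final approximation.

f(x) = cos(x) - x²
x₀ = -0.2, x₁ = 1.0

Secant formula: x_{n+1} = x_n - f(x_n)(x_n - x_{n-1})/(f(x_n) - f(x_{n-1}))

Iteration 1:
  f(-0.200000) = 0.940067
  f(1.000000) = -0.459698
  x_2 = 1.000000 - (-0.459698)×(1.000000 - (-0.200000))/(-0.459698 - 0.940067)
       = 0.605907
Iteration 2:
  f(1.000000) = -0.459698
  f(0.605907) = 0.454863
  x_3 = 0.605907 - 0.454863×(0.605907 - 1.000000)/(0.454863 - (-0.459698))
       = 0.801912
Iteration 3:
  f(0.605907) = 0.454863
  f(0.801912) = 0.052272
  x_4 = 0.801912 - 0.052272×(0.801912 - 0.605907)/(0.052272 - 0.454863)
       = 0.827361
Iteration 4:
  f(0.801912) = 0.052272
  f(0.827361) = -0.007704
  x_5 = 0.827361 - (-0.007704)×(0.827361 - 0.801912)/(-0.007704 - 0.052272)
       = 0.824091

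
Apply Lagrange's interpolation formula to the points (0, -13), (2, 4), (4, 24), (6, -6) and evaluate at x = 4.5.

Lagrange interpolation formula:
P(x) = Σ yᵢ × Lᵢ(x)
where Lᵢ(x) = Π_{j≠i} (x - xⱼ)/(xᵢ - xⱼ)

L_0(4.5) = (4.5 - 2)/(0 - 2) × (4.5 - 4)/(0 - 4) × (4.5 - 6)/(0 - 6) = 0.039062
L_1(4.5) = (4.5 - 0)/(2 - 0) × (4.5 - 4)/(2 - 4) × (4.5 - 6)/(2 - 6) = -0.210938
L_2(4.5) = (4.5 - 0)/(4 - 0) × (4.5 - 2)/(4 - 2) × (4.5 - 6)/(4 - 6) = 1.054688
L_3(4.5) = (4.5 - 0)/(6 - 0) × (4.5 - 2)/(6 - 2) × (4.5 - 4)/(6 - 4) = 0.117188

P(4.5) = (-13)×L_0(4.5) + 4×L_1(4.5) + 24×L_2(4.5) + (-6)×L_3(4.5)
P(4.5) = 23.257812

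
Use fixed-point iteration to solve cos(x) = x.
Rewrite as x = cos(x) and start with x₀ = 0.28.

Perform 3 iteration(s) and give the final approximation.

Equation: cos(x) = x
Fixed-point form: x = cos(x)
x₀ = 0.28

x_1 = g(0.280000) = 0.961055
x_2 = g(0.961055) = 0.572655
x_3 = g(0.572655) = 0.840465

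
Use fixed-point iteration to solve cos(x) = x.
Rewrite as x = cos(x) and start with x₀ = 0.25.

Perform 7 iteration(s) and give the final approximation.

Equation: cos(x) = x
Fixed-point form: x = cos(x)
x₀ = 0.25

x_1 = g(0.250000) = 0.968912
x_2 = g(0.968912) = 0.566196
x_3 = g(0.566196) = 0.843947
x_4 = g(0.843947) = 0.664518
x_5 = g(0.664518) = 0.787214
x_6 = g(0.787214) = 0.705822
x_7 = g(0.705822) = 0.761079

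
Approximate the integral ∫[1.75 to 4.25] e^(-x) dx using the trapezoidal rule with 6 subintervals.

f(x) = e^(-x)
a = 1.75, b = 4.25, n = 6
h = (b - a)/n = 0.416667

Trapezoidal rule: (h/2)[f(x₀) + 2f(x₁) + 2f(x₂) + ... + f(xₙ)]

x_0 = 1.7500, f(x_0) = 0.173774, coefficient = 1
x_1 = 2.1667, f(x_1) = 0.114559, coefficient = 2
x_2 = 2.5833, f(x_2) = 0.075522, coefficient = 2
x_3 = 3.0000, f(x_3) = 0.049787, coefficient = 2
x_4 = 3.4167, f(x_4) = 0.032822, coefficient = 2
x_5 = 3.8333, f(x_5) = 0.021637, coefficient = 2
x_6 = 4.2500, f(x_6) = 0.014264, coefficient = 1

I ≈ (0.416667/2) × 0.776692 = 0.161811
Exact value: 0.159510
Error: 0.002301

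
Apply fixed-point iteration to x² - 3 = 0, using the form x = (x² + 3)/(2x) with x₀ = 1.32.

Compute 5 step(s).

Equation: x² - 3 = 0
Fixed-point form: x = (x² + 3)/(2x)
x₀ = 1.32

x_1 = g(1.320000) = 1.796364
x_2 = g(1.796364) = 1.733202
x_3 = g(1.733202) = 1.732051
x_4 = g(1.732051) = 1.732051
x_5 = g(1.732051) = 1.732051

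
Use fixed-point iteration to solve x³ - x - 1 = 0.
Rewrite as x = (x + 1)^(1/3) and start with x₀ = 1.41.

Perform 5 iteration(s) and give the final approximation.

Equation: x³ - x - 1 = 0
Fixed-point form: x = (x + 1)^(1/3)
x₀ = 1.41

x_1 = g(1.410000) = 1.340723
x_2 = g(1.340723) = 1.327751
x_3 = g(1.327751) = 1.325294
x_4 = g(1.325294) = 1.324827
x_5 = g(1.324827) = 1.324739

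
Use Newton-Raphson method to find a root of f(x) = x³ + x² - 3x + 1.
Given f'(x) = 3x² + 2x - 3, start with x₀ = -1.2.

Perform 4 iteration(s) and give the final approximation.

f(x) = x³ + x² - 3x + 1
f'(x) = 3x² + 2x - 3
x₀ = -1.2

Newton-Raphson formula: x_{n+1} = x_n - f(x_n)/f'(x_n)

Iteration 1:
  f(-1.200000) = 4.312000
  f'(-1.200000) = -1.080000
  x_1 = -1.200000 - 4.312000/(-1.080000) = 2.792593
Iteration 2:
  f(2.792593) = 22.199034
  f'(2.792593) = 25.980905
  x_2 = 2.792593 - 22.199034/25.980905 = 1.938156
Iteration 3:
  f(1.938156) = 6.222565
  f'(1.938156) = 12.145659
  x_3 = 1.938156 - 6.222565/12.145659 = 1.425828
Iteration 4:
  f(1.425828) = 1.654188
  f'(1.425828) = 5.950610
  x_4 = 1.425828 - 1.654188/5.950610 = 1.147842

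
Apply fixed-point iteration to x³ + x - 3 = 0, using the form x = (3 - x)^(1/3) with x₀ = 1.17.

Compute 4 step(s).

Equation: x³ + x - 3 = 0
Fixed-point form: x = (3 - x)^(1/3)
x₀ = 1.17

x_1 = g(1.170000) = 1.223161
x_2 = g(1.223161) = 1.211200
x_3 = g(1.211200) = 1.213912
x_4 = g(1.213912) = 1.213298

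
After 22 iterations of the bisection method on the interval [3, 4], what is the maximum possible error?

Bisection error bound: |error| ≤ (b-a)/2^n
|error| ≤ (4 - 3)/2^22 = 1/2^22
|error| ≤ 0.0000002384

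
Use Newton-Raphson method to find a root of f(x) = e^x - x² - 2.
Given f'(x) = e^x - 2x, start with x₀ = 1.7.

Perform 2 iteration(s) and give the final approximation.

f(x) = e^x - x² - 2
f'(x) = e^x - 2x
x₀ = 1.7

Newton-Raphson formula: x_{n+1} = x_n - f(x_n)/f'(x_n)

Iteration 1:
  f(1.700000) = 0.583947
  f'(1.700000) = 2.073947
  x_1 = 1.700000 - 0.583947/2.073947 = 1.418437
Iteration 2:
  f(1.418437) = 0.118695
  f'(1.418437) = 1.293785
  x_2 = 1.418437 - 0.118695/1.293785 = 1.326694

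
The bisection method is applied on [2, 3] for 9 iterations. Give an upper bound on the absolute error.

Bisection error bound: |error| ≤ (b-a)/2^n
|error| ≤ (3 - 2)/2^9 = 1/2^9
|error| ≤ 0.0019531250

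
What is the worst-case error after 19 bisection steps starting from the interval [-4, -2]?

Bisection error bound: |error| ≤ (b-a)/2^n
|error| ≤ (-2 - (-4))/2^19 = 2/2^19
|error| ≤ 0.0000038147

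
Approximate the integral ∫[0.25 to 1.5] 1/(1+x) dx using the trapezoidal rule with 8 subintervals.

f(x) = 1/(1+x)
a = 0.25, b = 1.5, n = 8
h = (b - a)/n = 0.156250

Trapezoidal rule: (h/2)[f(x₀) + 2f(x₁) + 2f(x₂) + ... + f(xₙ)]

x_0 = 0.2500, f(x_0) = 0.800000, coefficient = 1
x_1 = 0.4062, f(x_1) = 0.711111, coefficient = 2
x_2 = 0.5625, f(x_2) = 0.640000, coefficient = 2
x_3 = 0.7188, f(x_3) = 0.581818, coefficient = 2
x_4 = 0.8750, f(x_4) = 0.533333, coefficient = 2
x_5 = 1.0312, f(x_5) = 0.492308, coefficient = 2
x_6 = 1.1875, f(x_6) = 0.457143, coefficient = 2
x_7 = 1.3438, f(x_7) = 0.426667, coefficient = 2
x_8 = 1.5000, f(x_8) = 0.400000, coefficient = 1

I ≈ (0.156250/2) × 8.884760 = 0.694122
Exact value: 0.693147
Error: 0.000975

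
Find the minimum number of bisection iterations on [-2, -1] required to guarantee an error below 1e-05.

We need (b-a)/2^n ≤ 1e-05
(-1 - (-2))/2^n ≤ 1e-05
1/2^n ≤ 1e-05
2^n ≥ 100000
n ≥ log₂(100000) = 16.61
n ≥ 17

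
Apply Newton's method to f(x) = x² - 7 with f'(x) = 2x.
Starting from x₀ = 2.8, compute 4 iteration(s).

f(x) = x² - 7
f'(x) = 2x
x₀ = 2.8

Newton-Raphson formula: x_{n+1} = x_n - f(x_n)/f'(x_n)

Iteration 1:
  f(2.800000) = 0.840000
  f'(2.800000) = 5.600000
  x_1 = 2.800000 - 0.840000/5.600000 = 2.650000
Iteration 2:
  f(2.650000) = 0.022500
  f'(2.650000) = 5.300000
  x_2 = 2.650000 - 0.022500/5.300000 = 2.645755
Iteration 3:
  f(2.645755) = 0.000018
  f'(2.645755) = 5.291509
  x_3 = 2.645755 - 0.000018/5.291509 = 2.645751
Iteration 4:
  f(2.645751) = 0.000000
  f'(2.645751) = 5.291503
  x_4 = 2.645751 - 0.000000/5.291503 = 2.645751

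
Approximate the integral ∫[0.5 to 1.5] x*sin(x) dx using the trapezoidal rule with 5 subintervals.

f(x) = x*sin(x)
a = 0.5, b = 1.5, n = 5
h = (b - a)/n = 0.200000

Trapezoidal rule: (h/2)[f(x₀) + 2f(x₁) + 2f(x₂) + ... + f(xₙ)]

x_0 = 0.5000, f(x_0) = 0.239713, coefficient = 1
x_1 = 0.7000, f(x_1) = 0.450952, coefficient = 2
x_2 = 0.9000, f(x_2) = 0.704994, coefficient = 2
x_3 = 1.1000, f(x_3) = 0.980328, coefficient = 2
x_4 = 1.3000, f(x_4) = 1.252626, coefficient = 2
x_5 = 1.5000, f(x_5) = 1.496242, coefficient = 1

I ≈ (0.200000/2) × 8.513756 = 0.851376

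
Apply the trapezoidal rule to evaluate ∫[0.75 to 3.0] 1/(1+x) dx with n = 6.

f(x) = 1/(1+x)
a = 0.75, b = 3.0, n = 6
h = (b - a)/n = 0.375000

Trapezoidal rule: (h/2)[f(x₀) + 2f(x₁) + 2f(x₂) + ... + f(xₙ)]

x_0 = 0.7500, f(x_0) = 0.571429, coefficient = 1
x_1 = 1.1250, f(x_1) = 0.470588, coefficient = 2
x_2 = 1.5000, f(x_2) = 0.400000, coefficient = 2
x_3 = 1.8750, f(x_3) = 0.347826, coefficient = 2
x_4 = 2.2500, f(x_4) = 0.307692, coefficient = 2
x_5 = 2.6250, f(x_5) = 0.275862, coefficient = 2
x_6 = 3.0000, f(x_6) = 0.250000, coefficient = 1

I ≈ (0.375000/2) × 4.425366 = 0.829756
Exact value: 0.826679
Error: 0.003078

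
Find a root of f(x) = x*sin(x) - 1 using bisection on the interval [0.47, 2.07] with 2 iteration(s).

f(x) = x*sin(x) - 1
Initial interval: [0.47, 2.07]

Iteration 1:
  c_1 = (0.470000 + 2.070000)/2 = 1.270000
  f(c_1) = f(1.270000) = 0.212978
  f(a) × f(c) < 0, new interval: [0.470000, 1.270000]
Iteration 2:
  c_2 = (0.470000 + 1.270000)/2 = 0.870000
  f(c_2) = f(0.870000) = -0.335034
  f(a) × f(c) ≥ 0, new interval: [0.870000, 1.270000]

After 2 iteration(s), the approximation is c_2 = 0.870000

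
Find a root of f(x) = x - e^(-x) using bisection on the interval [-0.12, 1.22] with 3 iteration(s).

f(x) = x - e^(-x)
Initial interval: [-0.12, 1.22]

Iteration 1:
  c_1 = (-0.120000 + 1.220000)/2 = 0.550000
  f(c_1) = f(0.550000) = -0.026950
  f(a) × f(c) ≥ 0, new interval: [0.550000, 1.220000]
Iteration 2:
  c_2 = (0.550000 + 1.220000)/2 = 0.885000
  f(c_2) = f(0.885000) = 0.472286
  f(a) × f(c) < 0, new interval: [0.550000, 0.885000]
Iteration 3:
  c_3 = (0.550000 + 0.885000)/2 = 0.717500
  f(c_3) = f(0.717500) = 0.229529
  f(a) × f(c) < 0, new interval: [0.550000, 0.717500]

After 3 iteration(s), the approximation is c_3 = 0.717500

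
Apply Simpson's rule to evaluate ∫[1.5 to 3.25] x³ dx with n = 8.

f(x) = x³
a = 1.5, b = 3.25, n = 8
h = (b - a)/n = 0.218750

Simpson's rule: (h/3)[f(x₀) + 4f(x₁) + 2f(x₂) + ... + f(xₙ)]

x_0 = 1.5000, f(x_0) = 3.375000, coefficient = 1
x_1 = 1.7188, f(x_1) = 5.077362, coefficient = 4
x_2 = 1.9375, f(x_2) = 7.273193, coefficient = 2
x_3 = 2.1562, f(x_3) = 10.025299, coefficient = 4
x_4 = 2.3750, f(x_4) = 13.396484, coefficient = 2
x_5 = 2.5938, f(x_5) = 17.449554, coefficient = 4
x_6 = 2.8125, f(x_6) = 22.247314, coefficient = 2
x_7 = 3.0312, f(x_7) = 27.852570, coefficient = 4
x_8 = 3.2500, f(x_8) = 34.328125, coefficient = 1

I ≈ (0.218750/3) × 365.156250 = 26.625977
Exact value: 26.625977
Error: 0.000000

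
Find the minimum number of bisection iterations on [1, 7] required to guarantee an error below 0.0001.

We need (b-a)/2^n ≤ 0.0001
(7 - 1)/2^n ≤ 0.0001
6/2^n ≤ 0.0001
2^n ≥ 60000
n ≥ log₂(60000) = 15.87
n ≥ 16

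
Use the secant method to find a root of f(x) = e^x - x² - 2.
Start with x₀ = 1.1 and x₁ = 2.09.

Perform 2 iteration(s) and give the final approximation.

f(x) = e^x - x² - 2
x₀ = 1.1, x₁ = 2.09

Secant formula: x_{n+1} = x_n - f(x_n)(x_n - x_{n-1})/(f(x_n) - f(x_{n-1}))

Iteration 1:
  f(1.100000) = -0.205834
  f(2.090000) = 1.716815
  x_2 = 2.090000 - 1.716815×(2.090000 - 1.100000)/(1.716815 - (-0.205834))
       = 1.205987
Iteration 2:
  f(2.090000) = 1.716815
  f(1.205987) = -0.114351
  x_3 = 1.205987 - (-0.114351)×(1.205987 - 2.090000)/(-0.114351 - 1.716815)
       = 1.261191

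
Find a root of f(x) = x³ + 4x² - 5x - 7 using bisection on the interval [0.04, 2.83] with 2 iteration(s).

f(x) = x³ + 4x² - 5x - 7
Initial interval: [0.04, 2.83]

Iteration 1:
  c_1 = (0.040000 + 2.830000)/2 = 1.435000
  f(c_1) = f(1.435000) = -2.983112
  f(a) × f(c) ≥ 0, new interval: [1.435000, 2.830000]
Iteration 2:
  c_2 = (1.435000 + 2.830000)/2 = 2.132500
  f(c_2) = f(2.132500) = 10.225389
  f(a) × f(c) < 0, new interval: [1.435000, 2.132500]

After 2 iteration(s), the approximation is c_2 = 2.132500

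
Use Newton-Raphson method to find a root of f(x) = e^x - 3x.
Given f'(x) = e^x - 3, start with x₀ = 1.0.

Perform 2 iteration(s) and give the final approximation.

f(x) = e^x - 3x
f'(x) = e^x - 3
x₀ = 1.0

Newton-Raphson formula: x_{n+1} = x_n - f(x_n)/f'(x_n)

Iteration 1:
  f(1.000000) = -0.281718
  f'(1.000000) = -0.281718
  x_1 = 1.000000 - (-0.281718)/(-0.281718) = 0.000000
Iteration 2:
  f(0.000000) = 1.000000
  f'(0.000000) = -2.000000
  x_2 = 0.000000 - 1.000000/(-2.000000) = 0.500000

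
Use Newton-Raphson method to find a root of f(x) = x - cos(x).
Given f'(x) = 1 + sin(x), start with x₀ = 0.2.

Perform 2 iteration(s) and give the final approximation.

f(x) = x - cos(x)
f'(x) = 1 + sin(x)
x₀ = 0.2

Newton-Raphson formula: x_{n+1} = x_n - f(x_n)/f'(x_n)

Iteration 1:
  f(0.200000) = -0.780067
  f'(0.200000) = 1.198669
  x_1 = 0.200000 - (-0.780067)/1.198669 = 0.850777
Iteration 2:
  f(0.850777) = 0.191378
  f'(0.850777) = 1.751793
  x_2 = 0.850777 - 0.191378/1.751793 = 0.741530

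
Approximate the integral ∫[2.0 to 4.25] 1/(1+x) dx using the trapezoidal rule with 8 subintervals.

f(x) = 1/(1+x)
a = 2.0, b = 4.25, n = 8
h = (b - a)/n = 0.281250

Trapezoidal rule: (h/2)[f(x₀) + 2f(x₁) + 2f(x₂) + ... + f(xₙ)]

x_0 = 2.0000, f(x_0) = 0.333333, coefficient = 1
x_1 = 2.2812, f(x_1) = 0.304762, coefficient = 2
x_2 = 2.5625, f(x_2) = 0.280702, coefficient = 2
x_3 = 2.8438, f(x_3) = 0.260163, coefficient = 2
x_4 = 3.1250, f(x_4) = 0.242424, coefficient = 2
x_5 = 3.4062, f(x_5) = 0.226950, coefficient = 2
x_6 = 3.6875, f(x_6) = 0.213333, coefficient = 2
x_7 = 3.9688, f(x_7) = 0.201258, coefficient = 2
x_8 = 4.2500, f(x_8) = 0.190476, coefficient = 1

I ≈ (0.281250/2) × 3.982994 = 0.560108
Exact value: 0.559616
Error: 0.000493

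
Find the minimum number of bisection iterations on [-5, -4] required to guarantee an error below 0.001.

We need (b-a)/2^n ≤ 0.001
(-4 - (-5))/2^n ≤ 0.001
1/2^n ≤ 0.001
2^n ≥ 1000
n ≥ log₂(1000) = 9.97
n ≥ 10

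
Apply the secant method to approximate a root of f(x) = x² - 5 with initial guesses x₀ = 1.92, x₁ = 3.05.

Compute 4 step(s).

f(x) = x² - 5
x₀ = 1.92, x₁ = 3.05

Secant formula: x_{n+1} = x_n - f(x_n)(x_n - x_{n-1})/(f(x_n) - f(x_{n-1}))

Iteration 1:
  f(1.920000) = -1.313600
  f(3.050000) = 4.302500
  x_2 = 3.050000 - 4.302500×(3.050000 - 1.920000)/(4.302500 - (-1.313600))
       = 2.184306
Iteration 2:
  f(3.050000) = 4.302500
  f(2.184306) = -0.228808
  x_3 = 2.184306 - (-0.228808)×(2.184306 - 3.050000)/(-0.228808 - 4.302500)
       = 2.228019
Iteration 3:
  f(2.184306) = -0.228808
  f(2.228019) = -0.035931
  x_4 = 2.228019 - (-0.035931)×(2.228019 - 2.184306)/(-0.035931 - (-0.228808))
       = 2.236162
Iteration 4:
  f(2.228019) = -0.035931
  f(2.236162) = 0.000422
  x_5 = 2.236162 - 0.000422×(2.236162 - 2.228019)/(0.000422 - (-0.035931))
       = 2.236068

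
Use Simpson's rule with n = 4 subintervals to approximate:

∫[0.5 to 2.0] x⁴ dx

f(x) = x⁴
a = 0.5, b = 2.0, n = 4
h = (b - a)/n = 0.375000

Simpson's rule: (h/3)[f(x₀) + 4f(x₁) + 2f(x₂) + ... + f(xₙ)]

x_0 = 0.5000, f(x_0) = 0.062500, coefficient = 1
x_1 = 0.8750, f(x_1) = 0.586182, coefficient = 4
x_2 = 1.2500, f(x_2) = 2.441406, coefficient = 2
x_3 = 1.6250, f(x_3) = 6.972900, coefficient = 4
x_4 = 2.0000, f(x_4) = 16.000000, coefficient = 1

I ≈ (0.375000/3) × 51.181641 = 6.397705
Exact value: 6.393750
Error: 0.003955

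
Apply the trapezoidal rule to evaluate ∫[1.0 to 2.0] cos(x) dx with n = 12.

f(x) = cos(x)
a = 1.0, b = 2.0, n = 12
h = (b - a)/n = 0.083333

Trapezoidal rule: (h/2)[f(x₀) + 2f(x₁) + 2f(x₂) + ... + f(xₙ)]

x_0 = 1.0000, f(x_0) = 0.540302, coefficient = 1
x_1 = 1.0833, f(x_1) = 0.468386, coefficient = 2
x_2 = 1.1667, f(x_2) = 0.393219, coefficient = 2
x_3 = 1.2500, f(x_3) = 0.315322, coefficient = 2
x_4 = 1.3333, f(x_4) = 0.235238, coefficient = 2
x_5 = 1.4167, f(x_5) = 0.153520, coefficient = 2
x_6 = 1.5000, f(x_6) = 0.070737, coefficient = 2
x_7 = 1.5833, f(x_7) = -0.012537, coefficient = 2
x_8 = 1.6667, f(x_8) = -0.095724, coefficient = 2
x_9 = 1.7500, f(x_9) = -0.178246, coefficient = 2
x_10 = 1.8333, f(x_10) = -0.259531, coefficient = 2
x_11 = 1.9167, f(x_11) = -0.339016, coefficient = 2
x_12 = 2.0000, f(x_12) = -0.416147, coefficient = 1

I ≈ (0.083333/2) × 1.626892 = 0.067787
Exact value: 0.067826
Error: 0.000039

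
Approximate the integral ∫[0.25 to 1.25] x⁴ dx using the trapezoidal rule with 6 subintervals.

f(x) = x⁴
a = 0.25, b = 1.25, n = 6
h = (b - a)/n = 0.166667

Trapezoidal rule: (h/2)[f(x₀) + 2f(x₁) + 2f(x₂) + ... + f(xₙ)]

x_0 = 0.2500, f(x_0) = 0.003906, coefficient = 1
x_1 = 0.4167, f(x_1) = 0.030141, coefficient = 2
x_2 = 0.5833, f(x_2) = 0.115789, coefficient = 2
x_3 = 0.7500, f(x_3) = 0.316406, coefficient = 2
x_4 = 0.9167, f(x_4) = 0.706067, coefficient = 2
x_5 = 1.0833, f(x_5) = 1.377363, coefficient = 2
x_6 = 1.2500, f(x_6) = 2.441406, coefficient = 1

I ≈ (0.166667/2) × 7.536844 = 0.628070
Exact value: 0.610156
Error: 0.017914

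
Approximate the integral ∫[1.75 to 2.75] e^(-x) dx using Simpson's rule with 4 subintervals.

f(x) = e^(-x)
a = 1.75, b = 2.75, n = 4
h = (b - a)/n = 0.250000

Simpson's rule: (h/3)[f(x₀) + 4f(x₁) + 2f(x₂) + ... + f(xₙ)]

x_0 = 1.7500, f(x_0) = 0.173774, coefficient = 1
x_1 = 2.0000, f(x_1) = 0.135335, coefficient = 4
x_2 = 2.2500, f(x_2) = 0.105399, coefficient = 2
x_3 = 2.5000, f(x_3) = 0.082085, coefficient = 4
x_4 = 2.7500, f(x_4) = 0.063928, coefficient = 1

I ≈ (0.250000/3) × 1.318181 = 0.109848
Exact value: 0.109846
Error: 0.000002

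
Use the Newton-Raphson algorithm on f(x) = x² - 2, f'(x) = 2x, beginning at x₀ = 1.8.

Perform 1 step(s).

f(x) = x² - 2
f'(x) = 2x
x₀ = 1.8

Newton-Raphson formula: x_{n+1} = x_n - f(x_n)/f'(x_n)

Iteration 1:
  f(1.800000) = 1.240000
  f'(1.800000) = 3.600000
  x_1 = 1.800000 - 1.240000/3.600000 = 1.455556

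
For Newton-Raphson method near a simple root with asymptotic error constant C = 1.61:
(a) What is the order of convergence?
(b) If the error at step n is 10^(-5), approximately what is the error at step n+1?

(a) Newton-Raphson has quadratic (order 2) convergence near simple roots.
    This means |e_{n+1}| ≈ C|e_n|².

(b) With |e_n| = 10^(-5) and C = 1.61:
    |e_{n+1}| ≈ 1.61 × (10^(-5))² = 1.61 × 10^(-10)

(a) 2 (quadratic); (b) |e_{n+1}| ≈ 1.610e-10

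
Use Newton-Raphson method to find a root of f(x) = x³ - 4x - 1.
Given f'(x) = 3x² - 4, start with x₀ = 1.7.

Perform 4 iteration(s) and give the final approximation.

f(x) = x³ - 4x - 1
f'(x) = 3x² - 4
x₀ = 1.7

Newton-Raphson formula: x_{n+1} = x_n - f(x_n)/f'(x_n)

Iteration 1:
  f(1.700000) = -2.887000
  f'(1.700000) = 4.670000
  x_1 = 1.700000 - (-2.887000)/4.670000 = 2.318201
Iteration 2:
  f(2.318201) = 2.185341
  f'(2.318201) = 12.122172
  x_2 = 2.318201 - 2.185341/12.122172 = 2.137925
Iteration 3:
  f(2.137925) = 0.220163
  f'(2.137925) = 9.712169
  x_3 = 2.137925 - 0.220163/9.712169 = 2.115256
Iteration 4:
  f(2.115256) = 0.003284
  f'(2.115256) = 9.422926
  x_4 = 2.115256 - 0.003284/9.422926 = 2.114908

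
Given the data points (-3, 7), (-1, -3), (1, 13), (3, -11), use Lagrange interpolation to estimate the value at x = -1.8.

Lagrange interpolation formula:
P(x) = Σ yᵢ × Lᵢ(x)
where Lᵢ(x) = Π_{j≠i} (x - xⱼ)/(xᵢ - xⱼ)

L_0(-1.8) = (-1.8 - (-1))/(-3 - (-1)) × (-1.8 - 1)/(-3 - 1) × (-1.8 - 3)/(-3 - 3) = 0.224000
L_1(-1.8) = (-1.8 - (-3))/(-1 - (-3)) × (-1.8 - 1)/(-1 - 1) × (-1.8 - 3)/(-1 - 3) = 1.008000
L_2(-1.8) = (-1.8 - (-3))/(1 - (-3)) × (-1.8 - (-1))/(1 - (-1)) × (-1.8 - 3)/(1 - 3) = -0.288000
L_3(-1.8) = (-1.8 - (-3))/(3 - (-3)) × (-1.8 - (-1))/(3 - (-1)) × (-1.8 - 1)/(3 - 1) = 0.056000

P(-1.8) = 7×L_0(-1.8) + (-3)×L_1(-1.8) + 13×L_2(-1.8) + (-11)×L_3(-1.8)
P(-1.8) = -5.816000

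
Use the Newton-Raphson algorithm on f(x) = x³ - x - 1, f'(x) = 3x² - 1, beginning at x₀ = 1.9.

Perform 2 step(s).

f(x) = x³ - x - 1
f'(x) = 3x² - 1
x₀ = 1.9

Newton-Raphson formula: x_{n+1} = x_n - f(x_n)/f'(x_n)

Iteration 1:
  f(1.900000) = 3.959000
  f'(1.900000) = 9.830000
  x_1 = 1.900000 - 3.959000/9.830000 = 1.497253
Iteration 2:
  f(1.497253) = 0.859240
  f'(1.497253) = 5.725302
  x_2 = 1.497253 - 0.859240/5.725302 = 1.347176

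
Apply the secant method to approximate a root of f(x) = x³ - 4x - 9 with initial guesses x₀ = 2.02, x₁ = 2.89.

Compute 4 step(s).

f(x) = x³ - 4x - 9
x₀ = 2.02, x₁ = 2.89

Secant formula: x_{n+1} = x_n - f(x_n)(x_n - x_{n-1})/(f(x_n) - f(x_{n-1}))

Iteration 1:
  f(2.020000) = -8.837592
  f(2.890000) = 3.577569
  x_2 = 2.890000 - 3.577569×(2.890000 - 2.020000)/(3.577569 - (-8.837592))
       = 2.639300
Iteration 2:
  f(2.890000) = 3.577569
  f(2.639300) = -1.172094
  x_3 = 2.639300 - (-1.172094)×(2.639300 - 2.890000)/(-1.172094 - 3.577569)
       = 2.701166
Iteration 3:
  f(2.639300) = -1.172094
  f(2.701166) = -0.096152
  x_4 = 2.701166 - (-0.096152)×(2.701166 - 2.639300)/(-0.096152 - (-1.172094))
       = 2.706695
Iteration 4:
  f(2.701166) = -0.096152
  f(2.706695) = 0.002998
  x_5 = 2.706695 - 0.002998×(2.706695 - 2.701166)/(0.002998 - (-0.096152))
       = 2.706528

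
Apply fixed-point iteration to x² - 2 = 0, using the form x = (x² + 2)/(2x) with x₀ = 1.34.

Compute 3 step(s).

Equation: x² - 2 = 0
Fixed-point form: x = (x² + 2)/(2x)
x₀ = 1.34

x_1 = g(1.340000) = 1.416269
x_2 = g(1.416269) = 1.414215
x_3 = g(1.414215) = 1.414214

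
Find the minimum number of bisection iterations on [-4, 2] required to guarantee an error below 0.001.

We need (b-a)/2^n ≤ 0.001
(2 - (-4))/2^n ≤ 0.001
6/2^n ≤ 0.001
2^n ≥ 6000
n ≥ log₂(6000) = 12.55
n ≥ 13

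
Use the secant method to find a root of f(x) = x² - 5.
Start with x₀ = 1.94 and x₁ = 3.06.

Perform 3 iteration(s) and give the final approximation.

f(x) = x² - 5
x₀ = 1.94, x₁ = 3.06

Secant formula: x_{n+1} = x_n - f(x_n)(x_n - x_{n-1})/(f(x_n) - f(x_{n-1}))

Iteration 1:
  f(1.940000) = -1.236400
  f(3.060000) = 4.363600
  x_2 = 3.060000 - 4.363600×(3.060000 - 1.940000)/(4.363600 - (-1.236400))
       = 2.187280
Iteration 2:
  f(3.060000) = 4.363600
  f(2.187280) = -0.215806
  x_3 = 2.187280 - (-0.215806)×(2.187280 - 3.060000)/(-0.215806 - 4.363600)
       = 2.228407
Iteration 3:
  f(2.187280) = -0.215806
  f(2.228407) = -0.034201
  x_4 = 2.228407 - (-0.034201)×(2.228407 - 2.187280)/(-0.034201 - (-0.215806))
       = 2.236153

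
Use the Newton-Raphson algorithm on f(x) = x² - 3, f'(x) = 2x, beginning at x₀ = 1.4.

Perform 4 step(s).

f(x) = x² - 3
f'(x) = 2x
x₀ = 1.4

Newton-Raphson formula: x_{n+1} = x_n - f(x_n)/f'(x_n)

Iteration 1:
  f(1.400000) = -1.040000
  f'(1.400000) = 2.800000
  x_1 = 1.400000 - (-1.040000)/2.800000 = 1.771429
Iteration 2:
  f(1.771429) = 0.137959
  f'(1.771429) = 3.542857
  x_2 = 1.771429 - 0.137959/3.542857 = 1.732488
Iteration 3:
  f(1.732488) = 0.001516
  f'(1.732488) = 3.464977
  x_3 = 1.732488 - 0.001516/3.464977 = 1.732051
Iteration 4:
  f(1.732051) = 0.000000
  f'(1.732051) = 3.464102
  x_4 = 1.732051 - 0.000000/3.464102 = 1.732051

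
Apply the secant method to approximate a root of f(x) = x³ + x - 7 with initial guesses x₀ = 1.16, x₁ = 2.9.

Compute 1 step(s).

f(x) = x³ + x - 7
x₀ = 1.16, x₁ = 2.9

Secant formula: x_{n+1} = x_n - f(x_n)(x_n - x_{n-1})/(f(x_n) - f(x_{n-1}))

Iteration 1:
  f(1.160000) = -4.279104
  f(2.900000) = 20.289000
  x_2 = 2.900000 - 20.289000×(2.900000 - 1.160000)/(20.289000 - (-4.279104))
       = 1.463061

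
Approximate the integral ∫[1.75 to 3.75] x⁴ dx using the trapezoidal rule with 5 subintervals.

f(x) = x⁴
a = 1.75, b = 3.75, n = 5
h = (b - a)/n = 0.400000

Trapezoidal rule: (h/2)[f(x₀) + 2f(x₁) + 2f(x₂) + ... + f(xₙ)]

x_0 = 1.7500, f(x_0) = 9.378906, coefficient = 1
x_1 = 2.1500, f(x_1) = 21.367506, coefficient = 2
x_2 = 2.5500, f(x_2) = 42.282506, coefficient = 2
x_3 = 2.9500, f(x_3) = 75.733506, coefficient = 2
x_4 = 3.3500, f(x_4) = 125.944506, coefficient = 2
x_5 = 3.7500, f(x_5) = 197.753906, coefficient = 1

I ≈ (0.400000/2) × 737.788863 = 147.557773
Exact value: 145.032813
Error: 2.524960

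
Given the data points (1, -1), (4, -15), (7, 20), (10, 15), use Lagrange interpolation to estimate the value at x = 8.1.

Lagrange interpolation formula:
P(x) = Σ yᵢ × Lᵢ(x)
where Lᵢ(x) = Π_{j≠i} (x - xⱼ)/(xᵢ - xⱼ)

L_0(8.1) = (8.1 - 4)/(1 - 4) × (8.1 - 7)/(1 - 7) × (8.1 - 10)/(1 - 10) = 0.052895
L_1(8.1) = (8.1 - 1)/(4 - 1) × (8.1 - 7)/(4 - 7) × (8.1 - 10)/(4 - 10) = -0.274796
L_2(8.1) = (8.1 - 1)/(7 - 1) × (8.1 - 4)/(7 - 4) × (8.1 - 10)/(7 - 10) = 1.024241
L_3(8.1) = (8.1 - 1)/(10 - 1) × (8.1 - 4)/(10 - 4) × (8.1 - 7)/(10 - 7) = 0.197660

P(8.1) = (-1)×L_0(8.1) + (-15)×L_1(8.1) + 20×L_2(8.1) + 15×L_3(8.1)
P(8.1) = 27.518772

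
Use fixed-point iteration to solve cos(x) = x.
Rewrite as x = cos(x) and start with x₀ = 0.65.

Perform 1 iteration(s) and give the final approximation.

Equation: cos(x) = x
Fixed-point form: x = cos(x)
x₀ = 0.65

x_1 = g(0.650000) = 0.796084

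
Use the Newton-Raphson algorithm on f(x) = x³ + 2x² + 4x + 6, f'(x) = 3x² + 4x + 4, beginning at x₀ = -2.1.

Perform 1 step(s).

f(x) = x³ + 2x² + 4x + 6
f'(x) = 3x² + 4x + 4
x₀ = -2.1

Newton-Raphson formula: x_{n+1} = x_n - f(x_n)/f'(x_n)

Iteration 1:
  f(-2.100000) = -2.841000
  f'(-2.100000) = 8.830000
  x_1 = -2.100000 - (-2.841000)/8.830000 = -1.778256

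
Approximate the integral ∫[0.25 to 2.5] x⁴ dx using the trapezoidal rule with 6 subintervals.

f(x) = x⁴
a = 0.25, b = 2.5, n = 6
h = (b - a)/n = 0.375000

Trapezoidal rule: (h/2)[f(x₀) + 2f(x₁) + 2f(x₂) + ... + f(xₙ)]

x_0 = 0.2500, f(x_0) = 0.003906, coefficient = 1
x_1 = 0.6250, f(x_1) = 0.152588, coefficient = 2
x_2 = 1.0000, f(x_2) = 1.000000, coefficient = 2
x_3 = 1.3750, f(x_3) = 3.574463, coefficient = 2
x_4 = 1.7500, f(x_4) = 9.378906, coefficient = 2
x_5 = 2.1250, f(x_5) = 20.390869, coefficient = 2
x_6 = 2.5000, f(x_6) = 39.062500, coefficient = 1

I ≈ (0.375000/2) × 108.060059 = 20.261261
Exact value: 19.531055
Error: 0.730206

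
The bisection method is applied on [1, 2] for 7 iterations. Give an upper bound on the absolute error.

Bisection error bound: |error| ≤ (b-a)/2^n
|error| ≤ (2 - 1)/2^7 = 1/2^7
|error| ≤ 0.0078125000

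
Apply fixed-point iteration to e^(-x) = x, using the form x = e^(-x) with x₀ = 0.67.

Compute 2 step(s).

Equation: e^(-x) = x
Fixed-point form: x = e^(-x)
x₀ = 0.67

x_1 = g(0.670000) = 0.511709
x_2 = g(0.511709) = 0.599470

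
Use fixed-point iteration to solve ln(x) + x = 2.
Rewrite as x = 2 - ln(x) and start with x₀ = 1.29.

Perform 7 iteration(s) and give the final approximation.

Equation: ln(x) + x = 2
Fixed-point form: x = 2 - ln(x)
x₀ = 1.29

x_1 = g(1.290000) = 1.745358
x_2 = g(1.745358) = 1.443040
x_3 = g(1.443040) = 1.633248
x_4 = g(1.633248) = 1.509430
x_5 = g(1.509430) = 1.588268
x_6 = g(1.588268) = 1.537356
x_7 = g(1.537356) = 1.569936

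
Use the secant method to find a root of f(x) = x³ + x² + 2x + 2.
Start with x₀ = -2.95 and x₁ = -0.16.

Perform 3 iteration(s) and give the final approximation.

f(x) = x³ + x² + 2x + 2
x₀ = -2.95, x₁ = -0.16

Secant formula: x_{n+1} = x_n - f(x_n)(x_n - x_{n-1})/(f(x_n) - f(x_{n-1}))

Iteration 1:
  f(-2.950000) = -20.869875
  f(-0.160000) = 1.701504
  x_2 = -0.160000 - 1.701504×(-0.160000 - (-2.950000))/(1.701504 - (-20.869875))
       = -0.370319
Iteration 2:
  f(-0.160000) = 1.701504
  f(-0.370319) = 1.345714
  x_3 = -0.370319 - 1.345714×(-0.370319 - (-0.160000))/(1.345714 - 1.701504)
       = -1.165814
Iteration 3:
  f(-0.370319) = 1.345714
  f(-1.165814) = -0.556991
  x_4 = -1.165814 - (-0.556991)×(-1.165814 - (-0.370319))/(-0.556991 - 1.345714)
       = -0.932944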